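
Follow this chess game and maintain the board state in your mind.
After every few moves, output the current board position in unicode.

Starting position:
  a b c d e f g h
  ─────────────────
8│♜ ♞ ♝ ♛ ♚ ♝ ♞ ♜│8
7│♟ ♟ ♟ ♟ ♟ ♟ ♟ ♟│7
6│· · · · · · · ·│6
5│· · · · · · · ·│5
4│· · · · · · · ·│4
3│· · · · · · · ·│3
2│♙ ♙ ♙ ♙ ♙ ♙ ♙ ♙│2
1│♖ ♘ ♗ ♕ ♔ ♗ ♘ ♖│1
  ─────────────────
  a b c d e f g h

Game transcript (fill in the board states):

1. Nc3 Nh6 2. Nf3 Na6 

  a b c d e f g h
  ─────────────────
8│♜ · ♝ ♛ ♚ ♝ · ♜│8
7│♟ ♟ ♟ ♟ ♟ ♟ ♟ ♟│7
6│♞ · · · · · · ♞│6
5│· · · · · · · ·│5
4│· · · · · · · ·│4
3│· · ♘ · · ♘ · ·│3
2│♙ ♙ ♙ ♙ ♙ ♙ ♙ ♙│2
1│♖ · ♗ ♕ ♔ ♗ · ♖│1
  ─────────────────
  a b c d e f g h

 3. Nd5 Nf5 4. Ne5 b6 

  a b c d e f g h
  ─────────────────
8│♜ · ♝ ♛ ♚ ♝ · ♜│8
7│♟ · ♟ ♟ ♟ ♟ ♟ ♟│7
6│♞ ♟ · · · · · ·│6
5│· · · ♘ ♘ ♞ · ·│5
4│· · · · · · · ·│4
3│· · · · · · · ·│3
2│♙ ♙ ♙ ♙ ♙ ♙ ♙ ♙│2
1│♖ · ♗ ♕ ♔ ♗ · ♖│1
  ─────────────────
  a b c d e f g h

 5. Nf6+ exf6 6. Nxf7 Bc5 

  a b c d e f g h
  ─────────────────
8│♜ · ♝ ♛ ♚ · · ♜│8
7│♟ · ♟ ♟ · ♘ ♟ ♟│7
6│♞ ♟ · · · ♟ · ·│6
5│· · ♝ · · ♞ · ·│5
4│· · · · · · · ·│4
3│· · · · · · · ·│3
2│♙ ♙ ♙ ♙ ♙ ♙ ♙ ♙│2
1│♖ · ♗ ♕ ♔ ♗ · ♖│1
  ─────────────────
  a b c d e f g h

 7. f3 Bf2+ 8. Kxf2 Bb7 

  a b c d e f g h
  ─────────────────
8│♜ · · ♛ ♚ · · ♜│8
7│♟ ♝ ♟ ♟ · ♘ ♟ ♟│7
6│♞ ♟ · · · ♟ · ·│6
5│· · · · · ♞ · ·│5
4│· · · · · · · ·│4
3│· · · · · ♙ · ·│3
2│♙ ♙ ♙ ♙ ♙ ♔ ♙ ♙│2
1│♖ · ♗ ♕ · ♗ · ♖│1
  ─────────────────
  a b c d e f g h

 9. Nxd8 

  a b c d e f g h
  ─────────────────
8│♜ · · ♘ ♚ · · ♜│8
7│♟ ♝ ♟ ♟ · · ♟ ♟│7
6│♞ ♟ · · · ♟ · ·│6
5│· · · · · ♞ · ·│5
4│· · · · · · · ·│4
3│· · · · · ♙ · ·│3
2│♙ ♙ ♙ ♙ ♙ ♔ ♙ ♙│2
1│♖ · ♗ ♕ · ♗ · ♖│1
  ─────────────────
  a b c d e f g h


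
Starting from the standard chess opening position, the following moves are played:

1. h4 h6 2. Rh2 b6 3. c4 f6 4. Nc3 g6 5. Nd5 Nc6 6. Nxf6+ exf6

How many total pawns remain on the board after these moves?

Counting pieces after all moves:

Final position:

  a b c d e f g h
  ─────────────────
8│♜ · ♝ ♛ ♚ ♝ ♞ ♜│8
7│♟ · ♟ ♟ · · · ·│7
6│· ♟ ♞ · · ♟ ♟ ♟│6
5│· · · · · · · ·│5
4│· · ♙ · · · · ♙│4
3│· · · · · · · ·│3
2│♙ ♙ · ♙ ♙ ♙ ♙ ♖│2
1│♖ · ♗ ♕ ♔ ♗ ♘ ·│1
  ─────────────────
  a b c d e f g h


15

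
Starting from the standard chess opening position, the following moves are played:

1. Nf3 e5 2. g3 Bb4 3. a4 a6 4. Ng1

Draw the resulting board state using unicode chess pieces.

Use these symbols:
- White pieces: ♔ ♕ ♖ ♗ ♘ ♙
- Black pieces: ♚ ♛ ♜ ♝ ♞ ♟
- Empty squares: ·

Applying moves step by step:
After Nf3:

♜ ♞ ♝ ♛ ♚ ♝ ♞ ♜
♟ ♟ ♟ ♟ ♟ ♟ ♟ ♟
· · · · · · · ·
· · · · · · · ·
· · · · · · · ·
· · · · · ♘ · ·
♙ ♙ ♙ ♙ ♙ ♙ ♙ ♙
♖ ♘ ♗ ♕ ♔ ♗ · ♖


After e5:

♜ ♞ ♝ ♛ ♚ ♝ ♞ ♜
♟ ♟ ♟ ♟ · ♟ ♟ ♟
· · · · · · · ·
· · · · ♟ · · ·
· · · · · · · ·
· · · · · ♘ · ·
♙ ♙ ♙ ♙ ♙ ♙ ♙ ♙
♖ ♘ ♗ ♕ ♔ ♗ · ♖


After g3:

♜ ♞ ♝ ♛ ♚ ♝ ♞ ♜
♟ ♟ ♟ ♟ · ♟ ♟ ♟
· · · · · · · ·
· · · · ♟ · · ·
· · · · · · · ·
· · · · · ♘ ♙ ·
♙ ♙ ♙ ♙ ♙ ♙ · ♙
♖ ♘ ♗ ♕ ♔ ♗ · ♖


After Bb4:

♜ ♞ ♝ ♛ ♚ · ♞ ♜
♟ ♟ ♟ ♟ · ♟ ♟ ♟
· · · · · · · ·
· · · · ♟ · · ·
· ♝ · · · · · ·
· · · · · ♘ ♙ ·
♙ ♙ ♙ ♙ ♙ ♙ · ♙
♖ ♘ ♗ ♕ ♔ ♗ · ♖


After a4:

♜ ♞ ♝ ♛ ♚ · ♞ ♜
♟ ♟ ♟ ♟ · ♟ ♟ ♟
· · · · · · · ·
· · · · ♟ · · ·
♙ ♝ · · · · · ·
· · · · · ♘ ♙ ·
· ♙ ♙ ♙ ♙ ♙ · ♙
♖ ♘ ♗ ♕ ♔ ♗ · ♖


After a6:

♜ ♞ ♝ ♛ ♚ · ♞ ♜
· ♟ ♟ ♟ · ♟ ♟ ♟
♟ · · · · · · ·
· · · · ♟ · · ·
♙ ♝ · · · · · ·
· · · · · ♘ ♙ ·
· ♙ ♙ ♙ ♙ ♙ · ♙
♖ ♘ ♗ ♕ ♔ ♗ · ♖


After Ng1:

♜ ♞ ♝ ♛ ♚ · ♞ ♜
· ♟ ♟ ♟ · ♟ ♟ ♟
♟ · · · · · · ·
· · · · ♟ · · ·
♙ ♝ · · · · · ·
· · · · · · ♙ ·
· ♙ ♙ ♙ ♙ ♙ · ♙
♖ ♘ ♗ ♕ ♔ ♗ ♘ ♖



  a b c d e f g h
  ─────────────────
8│♜ ♞ ♝ ♛ ♚ · ♞ ♜│8
7│· ♟ ♟ ♟ · ♟ ♟ ♟│7
6│♟ · · · · · · ·│6
5│· · · · ♟ · · ·│5
4│♙ ♝ · · · · · ·│4
3│· · · · · · ♙ ·│3
2│· ♙ ♙ ♙ ♙ ♙ · ♙│2
1│♖ ♘ ♗ ♕ ♔ ♗ ♘ ♖│1
  ─────────────────
  a b c d e f g h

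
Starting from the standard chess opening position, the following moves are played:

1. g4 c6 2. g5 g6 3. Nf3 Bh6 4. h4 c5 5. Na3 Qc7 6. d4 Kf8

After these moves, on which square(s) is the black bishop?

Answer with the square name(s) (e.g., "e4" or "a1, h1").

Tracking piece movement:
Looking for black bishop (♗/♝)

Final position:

  a b c d e f g h
  ─────────────────
8│♜ ♞ ♝ · · ♚ ♞ ♜│8
7│♟ ♟ ♛ ♟ ♟ ♟ · ♟│7
6│· · · · · · ♟ ♝│6
5│· · ♟ · · · ♙ ·│5
4│· · · ♙ · · · ♙│4
3│♘ · · · · ♘ · ·│3
2│♙ ♙ ♙ · ♙ ♙ · ·│2
1│♖ · ♗ ♕ ♔ ♗ · ♖│1
  ─────────────────
  a b c d e f g h


c8, h6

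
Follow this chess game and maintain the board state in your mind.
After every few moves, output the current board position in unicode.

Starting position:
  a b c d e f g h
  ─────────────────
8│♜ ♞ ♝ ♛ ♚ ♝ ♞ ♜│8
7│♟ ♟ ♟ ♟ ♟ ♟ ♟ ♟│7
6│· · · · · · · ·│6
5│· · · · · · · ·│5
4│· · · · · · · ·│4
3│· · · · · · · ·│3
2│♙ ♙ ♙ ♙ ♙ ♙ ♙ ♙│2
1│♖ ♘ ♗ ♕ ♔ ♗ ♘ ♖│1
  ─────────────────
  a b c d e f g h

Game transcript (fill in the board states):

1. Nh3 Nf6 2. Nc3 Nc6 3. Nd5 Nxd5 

  a b c d e f g h
  ─────────────────
8│♜ · ♝ ♛ ♚ ♝ · ♜│8
7│♟ ♟ ♟ ♟ ♟ ♟ ♟ ♟│7
6│· · ♞ · · · · ·│6
5│· · · ♞ · · · ·│5
4│· · · · · · · ·│4
3│· · · · · · · ♘│3
2│♙ ♙ ♙ ♙ ♙ ♙ ♙ ♙│2
1│♖ · ♗ ♕ ♔ ♗ · ♖│1
  ─────────────────
  a b c d e f g h

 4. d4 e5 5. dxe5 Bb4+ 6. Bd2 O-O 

  a b c d e f g h
  ─────────────────
8│♜ · ♝ ♛ · ♜ ♚ ·│8
7│♟ ♟ ♟ ♟ · ♟ ♟ ♟│7
6│· · ♞ · · · · ·│6
5│· · · ♞ ♙ · · ·│5
4│· ♝ · · · · · ·│4
3│· · · · · · · ♘│3
2│♙ ♙ ♙ ♗ ♙ ♙ ♙ ♙│2
1│♖ · · ♕ ♔ ♗ · ♖│1
  ─────────────────
  a b c d e f g h

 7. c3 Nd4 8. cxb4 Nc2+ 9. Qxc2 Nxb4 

  a b c d e f g h
  ─────────────────
8│♜ · ♝ ♛ · ♜ ♚ ·│8
7│♟ ♟ ♟ ♟ · ♟ ♟ ♟│7
6│· · · · · · · ·│6
5│· · · · ♙ · · ·│5
4│· ♞ · · · · · ·│4
3│· · · · · · · ♘│3
2│♙ ♙ ♕ ♗ ♙ ♙ ♙ ♙│2
1│♖ · · · ♔ ♗ · ♖│1
  ─────────────────
  a b c d e f g h

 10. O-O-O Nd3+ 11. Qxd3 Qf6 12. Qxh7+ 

  a b c d e f g h
  ─────────────────
8│♜ · ♝ · · ♜ ♚ ·│8
7│♟ ♟ ♟ ♟ · ♟ ♟ ♕│7
6│· · · · · ♛ · ·│6
5│· · · · ♙ · · ·│5
4│· · · · · · · ·│4
3│· · · · · · · ♘│3
2│♙ ♙ · ♗ ♙ ♙ ♙ ♙│2
1│· · ♔ ♖ · ♗ · ♖│1
  ─────────────────
  a b c d e f g h


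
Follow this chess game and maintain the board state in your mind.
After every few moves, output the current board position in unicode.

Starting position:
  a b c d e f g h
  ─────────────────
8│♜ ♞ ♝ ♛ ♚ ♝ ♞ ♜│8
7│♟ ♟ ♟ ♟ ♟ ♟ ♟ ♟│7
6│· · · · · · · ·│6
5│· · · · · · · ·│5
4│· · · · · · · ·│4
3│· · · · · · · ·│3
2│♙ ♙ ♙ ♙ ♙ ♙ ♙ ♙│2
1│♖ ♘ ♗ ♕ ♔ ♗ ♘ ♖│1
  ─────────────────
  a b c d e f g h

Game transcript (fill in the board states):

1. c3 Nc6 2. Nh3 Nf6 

  a b c d e f g h
  ─────────────────
8│♜ · ♝ ♛ ♚ ♝ · ♜│8
7│♟ ♟ ♟ ♟ ♟ ♟ ♟ ♟│7
6│· · ♞ · · ♞ · ·│6
5│· · · · · · · ·│5
4│· · · · · · · ·│4
3│· · ♙ · · · · ♘│3
2│♙ ♙ · ♙ ♙ ♙ ♙ ♙│2
1│♖ ♘ ♗ ♕ ♔ ♗ · ♖│1
  ─────────────────
  a b c d e f g h

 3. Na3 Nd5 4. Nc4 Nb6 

  a b c d e f g h
  ─────────────────
8│♜ · ♝ ♛ ♚ ♝ · ♜│8
7│♟ ♟ ♟ ♟ ♟ ♟ ♟ ♟│7
6│· ♞ ♞ · · · · ·│6
5│· · · · · · · ·│5
4│· · ♘ · · · · ·│4
3│· · ♙ · · · · ♘│3
2│♙ ♙ · ♙ ♙ ♙ ♙ ♙│2
1│♖ · ♗ ♕ ♔ ♗ · ♖│1
  ─────────────────
  a b c d e f g h

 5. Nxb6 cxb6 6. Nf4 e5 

  a b c d e f g h
  ─────────────────
8│♜ · ♝ ♛ ♚ ♝ · ♜│8
7│♟ ♟ · ♟ · ♟ ♟ ♟│7
6│· ♟ ♞ · · · · ·│6
5│· · · · ♟ · · ·│5
4│· · · · · ♘ · ·│4
3│· · ♙ · · · · ·│3
2│♙ ♙ · ♙ ♙ ♙ ♙ ♙│2
1│♖ · ♗ ♕ ♔ ♗ · ♖│1
  ─────────────────
  a b c d e f g h

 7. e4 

  a b c d e f g h
  ─────────────────
8│♜ · ♝ ♛ ♚ ♝ · ♜│8
7│♟ ♟ · ♟ · ♟ ♟ ♟│7
6│· ♟ ♞ · · · · ·│6
5│· · · · ♟ · · ·│5
4│· · · · ♙ ♘ · ·│4
3│· · ♙ · · · · ·│3
2│♙ ♙ · ♙ · ♙ ♙ ♙│2
1│♖ · ♗ ♕ ♔ ♗ · ♖│1
  ─────────────────
  a b c d e f g h


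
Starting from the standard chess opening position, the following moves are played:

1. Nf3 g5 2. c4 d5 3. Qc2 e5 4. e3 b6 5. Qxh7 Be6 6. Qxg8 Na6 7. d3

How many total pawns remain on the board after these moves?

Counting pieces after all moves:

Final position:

  a b c d e f g h
  ─────────────────
8│♜ · · ♛ ♚ ♝ ♕ ♜│8
7│♟ · ♟ · · ♟ · ·│7
6│♞ ♟ · · ♝ · · ·│6
5│· · · ♟ ♟ · ♟ ·│5
4│· · ♙ · · · · ·│4
3│· · · ♙ ♙ ♘ · ·│3
2│♙ ♙ · · · ♙ ♙ ♙│2
1│♖ ♘ ♗ · ♔ ♗ · ♖│1
  ─────────────────
  a b c d e f g h


15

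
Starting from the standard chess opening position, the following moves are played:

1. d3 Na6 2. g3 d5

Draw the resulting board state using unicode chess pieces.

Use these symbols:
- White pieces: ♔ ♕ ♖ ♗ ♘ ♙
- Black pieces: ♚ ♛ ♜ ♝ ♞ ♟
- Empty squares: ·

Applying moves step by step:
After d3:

♜ ♞ ♝ ♛ ♚ ♝ ♞ ♜
♟ ♟ ♟ ♟ ♟ ♟ ♟ ♟
· · · · · · · ·
· · · · · · · ·
· · · · · · · ·
· · · ♙ · · · ·
♙ ♙ ♙ · ♙ ♙ ♙ ♙
♖ ♘ ♗ ♕ ♔ ♗ ♘ ♖


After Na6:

♜ · ♝ ♛ ♚ ♝ ♞ ♜
♟ ♟ ♟ ♟ ♟ ♟ ♟ ♟
♞ · · · · · · ·
· · · · · · · ·
· · · · · · · ·
· · · ♙ · · · ·
♙ ♙ ♙ · ♙ ♙ ♙ ♙
♖ ♘ ♗ ♕ ♔ ♗ ♘ ♖


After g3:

♜ · ♝ ♛ ♚ ♝ ♞ ♜
♟ ♟ ♟ ♟ ♟ ♟ ♟ ♟
♞ · · · · · · ·
· · · · · · · ·
· · · · · · · ·
· · · ♙ · · ♙ ·
♙ ♙ ♙ · ♙ ♙ · ♙
♖ ♘ ♗ ♕ ♔ ♗ ♘ ♖


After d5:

♜ · ♝ ♛ ♚ ♝ ♞ ♜
♟ ♟ ♟ · ♟ ♟ ♟ ♟
♞ · · · · · · ·
· · · ♟ · · · ·
· · · · · · · ·
· · · ♙ · · ♙ ·
♙ ♙ ♙ · ♙ ♙ · ♙
♖ ♘ ♗ ♕ ♔ ♗ ♘ ♖



  a b c d e f g h
  ─────────────────
8│♜ · ♝ ♛ ♚ ♝ ♞ ♜│8
7│♟ ♟ ♟ · ♟ ♟ ♟ ♟│7
6│♞ · · · · · · ·│6
5│· · · ♟ · · · ·│5
4│· · · · · · · ·│4
3│· · · ♙ · · ♙ ·│3
2│♙ ♙ ♙ · ♙ ♙ · ♙│2
1│♖ ♘ ♗ ♕ ♔ ♗ ♘ ♖│1
  ─────────────────
  a b c d e f g h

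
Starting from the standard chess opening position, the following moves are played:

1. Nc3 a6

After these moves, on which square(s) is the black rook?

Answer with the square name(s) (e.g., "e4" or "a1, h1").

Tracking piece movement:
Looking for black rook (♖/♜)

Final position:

  a b c d e f g h
  ─────────────────
8│♜ ♞ ♝ ♛ ♚ ♝ ♞ ♜│8
7│· ♟ ♟ ♟ ♟ ♟ ♟ ♟│7
6│♟ · · · · · · ·│6
5│· · · · · · · ·│5
4│· · · · · · · ·│4
3│· · ♘ · · · · ·│3
2│♙ ♙ ♙ ♙ ♙ ♙ ♙ ♙│2
1│♖ · ♗ ♕ ♔ ♗ ♘ ♖│1
  ─────────────────
  a b c d e f g h


a8, h8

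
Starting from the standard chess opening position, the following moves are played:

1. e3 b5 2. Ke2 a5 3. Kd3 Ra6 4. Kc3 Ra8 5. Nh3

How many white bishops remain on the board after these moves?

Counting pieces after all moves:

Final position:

  a b c d e f g h
  ─────────────────
8│♜ ♞ ♝ ♛ ♚ ♝ ♞ ♜│8
7│· · ♟ ♟ ♟ ♟ ♟ ♟│7
6│· · · · · · · ·│6
5│♟ ♟ · · · · · ·│5
4│· · · · · · · ·│4
3│· · ♔ · ♙ · · ♘│3
2│♙ ♙ ♙ ♙ · ♙ ♙ ♙│2
1│♖ ♘ ♗ ♕ · ♗ · ♖│1
  ─────────────────
  a b c d e f g h


2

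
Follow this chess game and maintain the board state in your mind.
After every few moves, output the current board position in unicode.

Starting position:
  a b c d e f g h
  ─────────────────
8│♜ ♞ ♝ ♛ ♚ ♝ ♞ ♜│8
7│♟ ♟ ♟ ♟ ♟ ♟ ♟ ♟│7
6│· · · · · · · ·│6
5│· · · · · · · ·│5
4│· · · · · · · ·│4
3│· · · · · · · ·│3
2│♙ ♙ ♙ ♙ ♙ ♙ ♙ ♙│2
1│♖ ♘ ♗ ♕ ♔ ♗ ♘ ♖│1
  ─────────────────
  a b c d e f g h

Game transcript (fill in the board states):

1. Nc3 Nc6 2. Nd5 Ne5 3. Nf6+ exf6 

  a b c d e f g h
  ─────────────────
8│♜ · ♝ ♛ ♚ ♝ ♞ ♜│8
7│♟ ♟ ♟ ♟ · ♟ ♟ ♟│7
6│· · · · · ♟ · ·│6
5│· · · · ♞ · · ·│5
4│· · · · · · · ·│4
3│· · · · · · · ·│3
2│♙ ♙ ♙ ♙ ♙ ♙ ♙ ♙│2
1│♖ · ♗ ♕ ♔ ♗ ♘ ♖│1
  ─────────────────
  a b c d e f g h

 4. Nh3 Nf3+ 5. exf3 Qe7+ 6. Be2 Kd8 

  a b c d e f g h
  ─────────────────
8│♜ · ♝ ♚ · ♝ ♞ ♜│8
7│♟ ♟ ♟ ♟ ♛ ♟ ♟ ♟│7
6│· · · · · ♟ · ·│6
5│· · · · · · · ·│5
4│· · · · · · · ·│4
3│· · · · · ♙ · ♘│3
2│♙ ♙ ♙ ♙ ♗ ♙ ♙ ♙│2
1│♖ · ♗ ♕ ♔ · · ♖│1
  ─────────────────
  a b c d e f g h

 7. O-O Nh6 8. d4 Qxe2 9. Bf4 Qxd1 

  a b c d e f g h
  ─────────────────
8│♜ · ♝ ♚ · ♝ · ♜│8
7│♟ ♟ ♟ ♟ · ♟ ♟ ♟│7
6│· · · · · ♟ · ♞│6
5│· · · · · · · ·│5
4│· · · ♙ · ♗ · ·│4
3│· · · · · ♙ · ♘│3
2│♙ ♙ ♙ · · ♙ ♙ ♙│2
1│♖ · · ♛ · ♖ ♔ ·│1
  ─────────────────
  a b c d e f g h

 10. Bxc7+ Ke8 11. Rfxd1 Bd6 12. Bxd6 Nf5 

  a b c d e f g h
  ─────────────────
8│♜ · ♝ · ♚ · · ♜│8
7│♟ ♟ · ♟ · ♟ ♟ ♟│7
6│· · · ♗ · ♟ · ·│6
5│· · · · · ♞ · ·│5
4│· · · ♙ · · · ·│4
3│· · · · · ♙ · ♘│3
2│♙ ♙ ♙ · · ♙ ♙ ♙│2
1│♖ · · ♖ · · ♔ ·│1
  ─────────────────
  a b c d e f g h

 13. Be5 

  a b c d e f g h
  ─────────────────
8│♜ · ♝ · ♚ · · ♜│8
7│♟ ♟ · ♟ · ♟ ♟ ♟│7
6│· · · · · ♟ · ·│6
5│· · · · ♗ ♞ · ·│5
4│· · · ♙ · · · ·│4
3│· · · · · ♙ · ♘│3
2│♙ ♙ ♙ · · ♙ ♙ ♙│2
1│♖ · · ♖ · · ♔ ·│1
  ─────────────────
  a b c d e f g h


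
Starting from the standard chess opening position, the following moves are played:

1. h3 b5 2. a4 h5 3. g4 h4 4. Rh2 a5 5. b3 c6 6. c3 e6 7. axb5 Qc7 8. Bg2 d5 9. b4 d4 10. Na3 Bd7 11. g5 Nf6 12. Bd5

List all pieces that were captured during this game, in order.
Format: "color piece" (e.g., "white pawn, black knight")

Tracking captures:
  axb5: captured black pawn

black pawn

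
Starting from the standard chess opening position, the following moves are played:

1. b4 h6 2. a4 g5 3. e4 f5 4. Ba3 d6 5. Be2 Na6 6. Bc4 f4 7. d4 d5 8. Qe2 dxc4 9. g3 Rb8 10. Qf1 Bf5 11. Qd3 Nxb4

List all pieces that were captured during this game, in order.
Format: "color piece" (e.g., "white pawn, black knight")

Tracking captures:
  dxc4: captured white bishop
  Nxb4: captured white pawn

white bishop, white pawn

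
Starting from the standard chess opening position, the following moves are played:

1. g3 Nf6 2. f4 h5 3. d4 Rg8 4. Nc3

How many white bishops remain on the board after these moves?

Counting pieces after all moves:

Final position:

  a b c d e f g h
  ─────────────────
8│♜ ♞ ♝ ♛ ♚ ♝ ♜ ·│8
7│♟ ♟ ♟ ♟ ♟ ♟ ♟ ·│7
6│· · · · · ♞ · ·│6
5│· · · · · · · ♟│5
4│· · · ♙ · ♙ · ·│4
3│· · ♘ · · · ♙ ·│3
2│♙ ♙ ♙ · ♙ · · ♙│2
1│♖ · ♗ ♕ ♔ ♗ ♘ ♖│1
  ─────────────────
  a b c d e f g h


2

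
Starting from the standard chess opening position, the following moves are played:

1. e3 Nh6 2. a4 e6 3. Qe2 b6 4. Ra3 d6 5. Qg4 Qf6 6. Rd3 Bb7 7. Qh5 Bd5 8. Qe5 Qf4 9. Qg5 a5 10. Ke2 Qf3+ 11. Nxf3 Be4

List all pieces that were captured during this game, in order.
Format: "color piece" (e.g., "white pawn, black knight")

Tracking captures:
  Nxf3: captured black queen

black queen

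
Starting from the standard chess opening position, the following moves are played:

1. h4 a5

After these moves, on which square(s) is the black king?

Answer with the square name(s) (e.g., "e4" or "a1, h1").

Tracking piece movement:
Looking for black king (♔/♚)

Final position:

  a b c d e f g h
  ─────────────────
8│♜ ♞ ♝ ♛ ♚ ♝ ♞ ♜│8
7│· ♟ ♟ ♟ ♟ ♟ ♟ ♟│7
6│· · · · · · · ·│6
5│♟ · · · · · · ·│5
4│· · · · · · · ♙│4
3│· · · · · · · ·│3
2│♙ ♙ ♙ ♙ ♙ ♙ ♙ ·│2
1│♖ ♘ ♗ ♕ ♔ ♗ ♘ ♖│1
  ─────────────────
  a b c d e f g h


e8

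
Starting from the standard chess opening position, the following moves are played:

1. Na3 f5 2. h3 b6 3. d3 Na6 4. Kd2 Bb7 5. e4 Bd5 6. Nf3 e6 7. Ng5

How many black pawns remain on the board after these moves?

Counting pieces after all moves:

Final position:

  a b c d e f g h
  ─────────────────
8│♜ · · ♛ ♚ ♝ ♞ ♜│8
7│♟ · ♟ ♟ · · ♟ ♟│7
6│♞ ♟ · · ♟ · · ·│6
5│· · · ♝ · ♟ ♘ ·│5
4│· · · · ♙ · · ·│4
3│♘ · · ♙ · · · ♙│3
2│♙ ♙ ♙ ♔ · ♙ ♙ ·│2
1│♖ · ♗ ♕ · ♗ · ♖│1
  ─────────────────
  a b c d e f g h


8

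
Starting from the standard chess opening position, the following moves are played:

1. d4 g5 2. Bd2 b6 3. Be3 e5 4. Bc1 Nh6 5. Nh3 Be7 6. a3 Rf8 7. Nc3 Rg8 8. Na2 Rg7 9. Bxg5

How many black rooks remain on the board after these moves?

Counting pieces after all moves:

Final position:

  a b c d e f g h
  ─────────────────
8│♜ ♞ ♝ ♛ ♚ · · ·│8
7│♟ · ♟ ♟ ♝ ♟ ♜ ♟│7
6│· ♟ · · · · · ♞│6
5│· · · · ♟ · ♗ ·│5
4│· · · ♙ · · · ·│4
3│♙ · · · · · · ♘│3
2│♘ ♙ ♙ · ♙ ♙ ♙ ♙│2
1│♖ · · ♕ ♔ ♗ · ♖│1
  ─────────────────
  a b c d e f g h


2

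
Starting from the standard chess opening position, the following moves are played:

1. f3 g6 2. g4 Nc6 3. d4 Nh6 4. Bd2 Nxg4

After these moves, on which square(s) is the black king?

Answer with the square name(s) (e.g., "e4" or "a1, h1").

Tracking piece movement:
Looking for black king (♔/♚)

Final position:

  a b c d e f g h
  ─────────────────
8│♜ · ♝ ♛ ♚ ♝ · ♜│8
7│♟ ♟ ♟ ♟ ♟ ♟ · ♟│7
6│· · ♞ · · · ♟ ·│6
5│· · · · · · · ·│5
4│· · · ♙ · · ♞ ·│4
3│· · · · · ♙ · ·│3
2│♙ ♙ ♙ ♗ ♙ · · ♙│2
1│♖ ♘ · ♕ ♔ ♗ ♘ ♖│1
  ─────────────────
  a b c d e f g h


e8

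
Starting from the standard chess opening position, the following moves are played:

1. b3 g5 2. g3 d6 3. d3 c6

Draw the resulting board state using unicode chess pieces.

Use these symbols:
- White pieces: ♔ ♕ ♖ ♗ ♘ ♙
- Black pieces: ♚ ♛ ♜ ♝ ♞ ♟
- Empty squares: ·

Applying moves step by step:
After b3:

♜ ♞ ♝ ♛ ♚ ♝ ♞ ♜
♟ ♟ ♟ ♟ ♟ ♟ ♟ ♟
· · · · · · · ·
· · · · · · · ·
· · · · · · · ·
· ♙ · · · · · ·
♙ · ♙ ♙ ♙ ♙ ♙ ♙
♖ ♘ ♗ ♕ ♔ ♗ ♘ ♖


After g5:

♜ ♞ ♝ ♛ ♚ ♝ ♞ ♜
♟ ♟ ♟ ♟ ♟ ♟ · ♟
· · · · · · · ·
· · · · · · ♟ ·
· · · · · · · ·
· ♙ · · · · · ·
♙ · ♙ ♙ ♙ ♙ ♙ ♙
♖ ♘ ♗ ♕ ♔ ♗ ♘ ♖


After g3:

♜ ♞ ♝ ♛ ♚ ♝ ♞ ♜
♟ ♟ ♟ ♟ ♟ ♟ · ♟
· · · · · · · ·
· · · · · · ♟ ·
· · · · · · · ·
· ♙ · · · · ♙ ·
♙ · ♙ ♙ ♙ ♙ · ♙
♖ ♘ ♗ ♕ ♔ ♗ ♘ ♖


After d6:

♜ ♞ ♝ ♛ ♚ ♝ ♞ ♜
♟ ♟ ♟ · ♟ ♟ · ♟
· · · ♟ · · · ·
· · · · · · ♟ ·
· · · · · · · ·
· ♙ · · · · ♙ ·
♙ · ♙ ♙ ♙ ♙ · ♙
♖ ♘ ♗ ♕ ♔ ♗ ♘ ♖


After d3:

♜ ♞ ♝ ♛ ♚ ♝ ♞ ♜
♟ ♟ ♟ · ♟ ♟ · ♟
· · · ♟ · · · ·
· · · · · · ♟ ·
· · · · · · · ·
· ♙ · ♙ · · ♙ ·
♙ · ♙ · ♙ ♙ · ♙
♖ ♘ ♗ ♕ ♔ ♗ ♘ ♖


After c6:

♜ ♞ ♝ ♛ ♚ ♝ ♞ ♜
♟ ♟ · · ♟ ♟ · ♟
· · ♟ ♟ · · · ·
· · · · · · ♟ ·
· · · · · · · ·
· ♙ · ♙ · · ♙ ·
♙ · ♙ · ♙ ♙ · ♙
♖ ♘ ♗ ♕ ♔ ♗ ♘ ♖



  a b c d e f g h
  ─────────────────
8│♜ ♞ ♝ ♛ ♚ ♝ ♞ ♜│8
7│♟ ♟ · · ♟ ♟ · ♟│7
6│· · ♟ ♟ · · · ·│6
5│· · · · · · ♟ ·│5
4│· · · · · · · ·│4
3│· ♙ · ♙ · · ♙ ·│3
2│♙ · ♙ · ♙ ♙ · ♙│2
1│♖ ♘ ♗ ♕ ♔ ♗ ♘ ♖│1
  ─────────────────
  a b c d e f g h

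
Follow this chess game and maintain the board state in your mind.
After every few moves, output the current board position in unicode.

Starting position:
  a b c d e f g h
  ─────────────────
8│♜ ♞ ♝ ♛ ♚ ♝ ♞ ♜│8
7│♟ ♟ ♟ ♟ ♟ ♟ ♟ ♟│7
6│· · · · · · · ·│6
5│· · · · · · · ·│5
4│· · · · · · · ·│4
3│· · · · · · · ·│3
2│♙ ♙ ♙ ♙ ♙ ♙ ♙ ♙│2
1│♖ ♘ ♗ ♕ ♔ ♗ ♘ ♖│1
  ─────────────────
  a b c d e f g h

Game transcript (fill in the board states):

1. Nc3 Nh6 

  a b c d e f g h
  ─────────────────
8│♜ ♞ ♝ ♛ ♚ ♝ · ♜│8
7│♟ ♟ ♟ ♟ ♟ ♟ ♟ ♟│7
6│· · · · · · · ♞│6
5│· · · · · · · ·│5
4│· · · · · · · ·│4
3│· · ♘ · · · · ·│3
2│♙ ♙ ♙ ♙ ♙ ♙ ♙ ♙│2
1│♖ · ♗ ♕ ♔ ♗ ♘ ♖│1
  ─────────────────
  a b c d e f g h

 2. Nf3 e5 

  a b c d e f g h
  ─────────────────
8│♜ ♞ ♝ ♛ ♚ ♝ · ♜│8
7│♟ ♟ ♟ ♟ · ♟ ♟ ♟│7
6│· · · · · · · ♞│6
5│· · · · ♟ · · ·│5
4│· · · · · · · ·│4
3│· · ♘ · · ♘ · ·│3
2│♙ ♙ ♙ ♙ ♙ ♙ ♙ ♙│2
1│♖ · ♗ ♕ ♔ ♗ · ♖│1
  ─────────────────
  a b c d e f g h

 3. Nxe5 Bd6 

  a b c d e f g h
  ─────────────────
8│♜ ♞ ♝ ♛ ♚ · · ♜│8
7│♟ ♟ ♟ ♟ · ♟ ♟ ♟│7
6│· · · ♝ · · · ♞│6
5│· · · · ♘ · · ·│5
4│· · · · · · · ·│4
3│· · ♘ · · · · ·│3
2│♙ ♙ ♙ ♙ ♙ ♙ ♙ ♙│2
1│♖ · ♗ ♕ ♔ ♗ · ♖│1
  ─────────────────
  a b c d e f g h

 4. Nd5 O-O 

  a b c d e f g h
  ─────────────────
8│♜ ♞ ♝ ♛ · ♜ ♚ ·│8
7│♟ ♟ ♟ ♟ · ♟ ♟ ♟│7
6│· · · ♝ · · · ♞│6
5│· · · ♘ ♘ · · ·│5
4│· · · · · · · ·│4
3│· · · · · · · ·│3
2│♙ ♙ ♙ ♙ ♙ ♙ ♙ ♙│2
1│♖ · ♗ ♕ ♔ ♗ · ♖│1
  ─────────────────
  a b c d e f g h

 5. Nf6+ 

  a b c d e f g h
  ─────────────────
8│♜ ♞ ♝ ♛ · ♜ ♚ ·│8
7│♟ ♟ ♟ ♟ · ♟ ♟ ♟│7
6│· · · ♝ · ♘ · ♞│6
5│· · · · ♘ · · ·│5
4│· · · · · · · ·│4
3│· · · · · · · ·│3
2│♙ ♙ ♙ ♙ ♙ ♙ ♙ ♙│2
1│♖ · ♗ ♕ ♔ ♗ · ♖│1
  ─────────────────
  a b c d e f g h


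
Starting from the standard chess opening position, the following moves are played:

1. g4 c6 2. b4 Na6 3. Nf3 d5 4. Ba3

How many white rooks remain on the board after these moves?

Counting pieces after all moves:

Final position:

  a b c d e f g h
  ─────────────────
8│♜ · ♝ ♛ ♚ ♝ ♞ ♜│8
7│♟ ♟ · · ♟ ♟ ♟ ♟│7
6│♞ · ♟ · · · · ·│6
5│· · · ♟ · · · ·│5
4│· ♙ · · · · ♙ ·│4
3│♗ · · · · ♘ · ·│3
2│♙ · ♙ ♙ ♙ ♙ · ♙│2
1│♖ ♘ · ♕ ♔ ♗ · ♖│1
  ─────────────────
  a b c d e f g h


2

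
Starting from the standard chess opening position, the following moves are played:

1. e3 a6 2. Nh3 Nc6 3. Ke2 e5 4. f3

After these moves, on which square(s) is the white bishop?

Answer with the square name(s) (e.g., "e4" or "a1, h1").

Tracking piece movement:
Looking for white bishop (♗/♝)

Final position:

  a b c d e f g h
  ─────────────────
8│♜ · ♝ ♛ ♚ ♝ ♞ ♜│8
7│· ♟ ♟ ♟ · ♟ ♟ ♟│7
6│♟ · ♞ · · · · ·│6
5│· · · · ♟ · · ·│5
4│· · · · · · · ·│4
3│· · · · ♙ ♙ · ♘│3
2│♙ ♙ ♙ ♙ ♔ · ♙ ♙│2
1│♖ ♘ ♗ ♕ · ♗ · ♖│1
  ─────────────────
  a b c d e f g h


c1, f1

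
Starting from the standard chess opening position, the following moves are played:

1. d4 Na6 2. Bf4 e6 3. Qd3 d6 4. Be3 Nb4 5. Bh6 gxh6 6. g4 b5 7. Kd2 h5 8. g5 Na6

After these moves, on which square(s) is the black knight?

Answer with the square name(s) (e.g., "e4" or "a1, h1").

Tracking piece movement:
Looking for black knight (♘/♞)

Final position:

  a b c d e f g h
  ─────────────────
8│♜ · ♝ ♛ ♚ ♝ ♞ ♜│8
7│♟ · ♟ · · ♟ · ♟│7
6│♞ · · ♟ ♟ · · ·│6
5│· ♟ · · · · ♙ ♟│5
4│· · · ♙ · · · ·│4
3│· · · ♕ · · · ·│3
2│♙ ♙ ♙ ♔ ♙ ♙ · ♙│2
1│♖ ♘ · · · ♗ ♘ ♖│1
  ─────────────────
  a b c d e f g h


a6, g8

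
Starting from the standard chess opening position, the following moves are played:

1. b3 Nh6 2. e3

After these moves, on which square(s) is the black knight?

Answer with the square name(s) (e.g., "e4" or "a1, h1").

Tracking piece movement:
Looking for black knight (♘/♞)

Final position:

  a b c d e f g h
  ─────────────────
8│♜ ♞ ♝ ♛ ♚ ♝ · ♜│8
7│♟ ♟ ♟ ♟ ♟ ♟ ♟ ♟│7
6│· · · · · · · ♞│6
5│· · · · · · · ·│5
4│· · · · · · · ·│4
3│· ♙ · · ♙ · · ·│3
2│♙ · ♙ ♙ · ♙ ♙ ♙│2
1│♖ ♘ ♗ ♕ ♔ ♗ ♘ ♖│1
  ─────────────────
  a b c d e f g h


b8, h6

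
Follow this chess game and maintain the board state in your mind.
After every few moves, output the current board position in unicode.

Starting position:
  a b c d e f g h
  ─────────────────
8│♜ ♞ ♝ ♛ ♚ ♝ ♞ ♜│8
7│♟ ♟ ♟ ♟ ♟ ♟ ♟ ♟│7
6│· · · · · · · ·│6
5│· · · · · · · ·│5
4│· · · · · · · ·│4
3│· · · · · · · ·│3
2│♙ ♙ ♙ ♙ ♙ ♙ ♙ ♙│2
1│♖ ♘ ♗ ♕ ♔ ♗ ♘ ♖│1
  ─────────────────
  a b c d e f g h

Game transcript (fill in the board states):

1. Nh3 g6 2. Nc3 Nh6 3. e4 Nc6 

  a b c d e f g h
  ─────────────────
8│♜ · ♝ ♛ ♚ ♝ · ♜│8
7│♟ ♟ ♟ ♟ ♟ ♟ · ♟│7
6│· · ♞ · · · ♟ ♞│6
5│· · · · · · · ·│5
4│· · · · ♙ · · ·│4
3│· · ♘ · · · · ♘│3
2│♙ ♙ ♙ ♙ · ♙ ♙ ♙│2
1│♖ · ♗ ♕ ♔ ♗ · ♖│1
  ─────────────────
  a b c d e f g h

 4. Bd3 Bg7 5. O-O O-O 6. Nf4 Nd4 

  a b c d e f g h
  ─────────────────
8│♜ · ♝ ♛ · ♜ ♚ ·│8
7│♟ ♟ ♟ ♟ ♟ ♟ ♝ ♟│7
6│· · · · · · ♟ ♞│6
5│· · · · · · · ·│5
4│· · · ♞ ♙ ♘ · ·│4
3│· · ♘ ♗ · · · ·│3
2│♙ ♙ ♙ ♙ · ♙ ♙ ♙│2
1│♖ · ♗ ♕ · ♖ ♔ ·│1
  ─────────────────
  a b c d e f g h

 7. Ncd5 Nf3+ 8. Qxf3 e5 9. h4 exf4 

  a b c d e f g h
  ─────────────────
8│♜ · ♝ ♛ · ♜ ♚ ·│8
7│♟ ♟ ♟ ♟ · ♟ ♝ ♟│7
6│· · · · · · ♟ ♞│6
5│· · · ♘ · · · ·│5
4│· · · · ♙ ♟ · ♙│4
3│· · · ♗ · ♕ · ·│3
2│♙ ♙ ♙ ♙ · ♙ ♙ ·│2
1│♖ · ♗ · · ♖ ♔ ·│1
  ─────────────────
  a b c d e f g h

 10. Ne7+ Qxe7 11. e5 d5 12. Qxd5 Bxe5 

  a b c d e f g h
  ─────────────────
8│♜ · ♝ · · ♜ ♚ ·│8
7│♟ ♟ ♟ · ♛ ♟ · ♟│7
6│· · · · · · ♟ ♞│6
5│· · · ♕ ♝ · · ·│5
4│· · · · · ♟ · ♙│4
3│· · · ♗ · · · ·│3
2│♙ ♙ ♙ ♙ · ♙ ♙ ·│2
1│♖ · ♗ · · ♖ ♔ ·│1
  ─────────────────
  a b c d e f g h

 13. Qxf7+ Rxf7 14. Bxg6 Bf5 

  a b c d e f g h
  ─────────────────
8│♜ · · · · · ♚ ·│8
7│♟ ♟ ♟ · ♛ ♜ · ♟│7
6│· · · · · · ♗ ♞│6
5│· · · · ♝ ♝ · ·│5
4│· · · · · ♟ · ♙│4
3│· · · · · · · ·│3
2│♙ ♙ ♙ ♙ · ♙ ♙ ·│2
1│♖ · ♗ · · ♖ ♔ ·│1
  ─────────────────
  a b c d e f g h


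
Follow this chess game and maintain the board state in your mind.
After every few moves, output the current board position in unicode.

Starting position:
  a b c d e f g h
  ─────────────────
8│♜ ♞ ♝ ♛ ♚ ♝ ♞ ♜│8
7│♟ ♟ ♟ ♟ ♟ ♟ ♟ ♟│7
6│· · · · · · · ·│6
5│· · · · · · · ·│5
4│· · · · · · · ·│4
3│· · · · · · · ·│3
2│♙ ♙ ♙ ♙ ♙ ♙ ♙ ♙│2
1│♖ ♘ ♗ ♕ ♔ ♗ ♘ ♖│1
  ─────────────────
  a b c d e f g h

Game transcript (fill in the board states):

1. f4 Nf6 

  a b c d e f g h
  ─────────────────
8│♜ ♞ ♝ ♛ ♚ ♝ · ♜│8
7│♟ ♟ ♟ ♟ ♟ ♟ ♟ ♟│7
6│· · · · · ♞ · ·│6
5│· · · · · · · ·│5
4│· · · · · ♙ · ·│4
3│· · · · · · · ·│3
2│♙ ♙ ♙ ♙ ♙ · ♙ ♙│2
1│♖ ♘ ♗ ♕ ♔ ♗ ♘ ♖│1
  ─────────────────
  a b c d e f g h

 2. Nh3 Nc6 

  a b c d e f g h
  ─────────────────
8│♜ · ♝ ♛ ♚ ♝ · ♜│8
7│♟ ♟ ♟ ♟ ♟ ♟ ♟ ♟│7
6│· · ♞ · · ♞ · ·│6
5│· · · · · · · ·│5
4│· · · · · ♙ · ·│4
3│· · · · · · · ♘│3
2│♙ ♙ ♙ ♙ ♙ · ♙ ♙│2
1│♖ ♘ ♗ ♕ ♔ ♗ · ♖│1
  ─────────────────
  a b c d e f g h

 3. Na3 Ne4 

  a b c d e f g h
  ─────────────────
8│♜ · ♝ ♛ ♚ ♝ · ♜│8
7│♟ ♟ ♟ ♟ ♟ ♟ ♟ ♟│7
6│· · ♞ · · · · ·│6
5│· · · · · · · ·│5
4│· · · · ♞ ♙ · ·│4
3│♘ · · · · · · ♘│3
2│♙ ♙ ♙ ♙ ♙ · ♙ ♙│2
1│♖ · ♗ ♕ ♔ ♗ · ♖│1
  ─────────────────
  a b c d e f g h



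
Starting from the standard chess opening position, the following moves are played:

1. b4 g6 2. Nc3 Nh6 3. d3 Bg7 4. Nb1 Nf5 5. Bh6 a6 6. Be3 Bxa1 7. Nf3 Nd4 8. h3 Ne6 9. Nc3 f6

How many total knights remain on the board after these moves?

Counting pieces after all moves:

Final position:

  a b c d e f g h
  ─────────────────
8│♜ ♞ ♝ ♛ ♚ · · ♜│8
7│· ♟ ♟ ♟ ♟ · · ♟│7
6│♟ · · · ♞ ♟ ♟ ·│6
5│· · · · · · · ·│5
4│· ♙ · · · · · ·│4
3│· · ♘ ♙ ♗ ♘ · ♙│3
2│♙ · ♙ · ♙ ♙ ♙ ·│2
1│♝ · · ♕ ♔ ♗ · ♖│1
  ─────────────────
  a b c d e f g h


4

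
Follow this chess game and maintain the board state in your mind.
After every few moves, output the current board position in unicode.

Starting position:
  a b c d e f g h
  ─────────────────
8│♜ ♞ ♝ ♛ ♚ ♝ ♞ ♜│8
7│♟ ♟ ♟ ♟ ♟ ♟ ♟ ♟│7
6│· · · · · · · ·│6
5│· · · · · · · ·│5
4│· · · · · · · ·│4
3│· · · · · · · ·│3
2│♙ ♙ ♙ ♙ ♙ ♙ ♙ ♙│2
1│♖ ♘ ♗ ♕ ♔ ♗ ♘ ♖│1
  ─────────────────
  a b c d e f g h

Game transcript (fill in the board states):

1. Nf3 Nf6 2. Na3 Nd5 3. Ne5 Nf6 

  a b c d e f g h
  ─────────────────
8│♜ ♞ ♝ ♛ ♚ ♝ · ♜│8
7│♟ ♟ ♟ ♟ ♟ ♟ ♟ ♟│7
6│· · · · · ♞ · ·│6
5│· · · · ♘ · · ·│5
4│· · · · · · · ·│4
3│♘ · · · · · · ·│3
2│♙ ♙ ♙ ♙ ♙ ♙ ♙ ♙│2
1│♖ · ♗ ♕ ♔ ♗ · ♖│1
  ─────────────────
  a b c d e f g h

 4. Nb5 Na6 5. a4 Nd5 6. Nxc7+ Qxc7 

  a b c d e f g h
  ─────────────────
8│♜ · ♝ · ♚ ♝ · ♜│8
7│♟ ♟ ♛ ♟ ♟ ♟ ♟ ♟│7
6│♞ · · · · · · ·│6
5│· · · ♞ ♘ · · ·│5
4│♙ · · · · · · ·│4
3│· · · · · · · ·│3
2│· ♙ ♙ ♙ ♙ ♙ ♙ ♙│2
1│♖ · ♗ ♕ ♔ ♗ · ♖│1
  ─────────────────
  a b c d e f g h

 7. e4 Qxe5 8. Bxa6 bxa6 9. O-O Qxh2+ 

  a b c d e f g h
  ─────────────────
8│♜ · ♝ · ♚ ♝ · ♜│8
7│♟ · · ♟ ♟ ♟ ♟ ♟│7
6│♟ · · · · · · ·│6
5│· · · ♞ · · · ·│5
4│♙ · · · ♙ · · ·│4
3│· · · · · · · ·│3
2│· ♙ ♙ ♙ · ♙ ♙ ♛│2
1│♖ · ♗ ♕ · ♖ ♔ ·│1
  ─────────────────
  a b c d e f g h

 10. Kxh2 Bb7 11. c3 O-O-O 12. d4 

  a b c d e f g h
  ─────────────────
8│· · ♚ ♜ · ♝ · ♜│8
7│♟ ♝ · ♟ ♟ ♟ ♟ ♟│7
6│♟ · · · · · · ·│6
5│· · · ♞ · · · ·│5
4│♙ · · ♙ ♙ · · ·│4
3│· · ♙ · · · · ·│3
2│· ♙ · · · ♙ ♙ ♔│2
1│♖ · ♗ ♕ · ♖ · ·│1
  ─────────────────
  a b c d e f g h


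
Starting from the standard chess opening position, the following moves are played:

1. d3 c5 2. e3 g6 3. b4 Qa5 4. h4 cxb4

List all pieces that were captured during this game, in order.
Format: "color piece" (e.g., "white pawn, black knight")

Tracking captures:
  cxb4: captured white pawn

white pawn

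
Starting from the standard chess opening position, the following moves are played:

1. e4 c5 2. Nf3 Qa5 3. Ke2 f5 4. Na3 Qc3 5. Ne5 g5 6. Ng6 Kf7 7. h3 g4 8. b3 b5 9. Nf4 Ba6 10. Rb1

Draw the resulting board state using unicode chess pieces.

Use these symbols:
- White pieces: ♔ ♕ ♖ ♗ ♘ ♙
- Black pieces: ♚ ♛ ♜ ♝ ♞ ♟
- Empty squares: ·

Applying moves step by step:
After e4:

♜ ♞ ♝ ♛ ♚ ♝ ♞ ♜
♟ ♟ ♟ ♟ ♟ ♟ ♟ ♟
· · · · · · · ·
· · · · · · · ·
· · · · ♙ · · ·
· · · · · · · ·
♙ ♙ ♙ ♙ · ♙ ♙ ♙
♖ ♘ ♗ ♕ ♔ ♗ ♘ ♖


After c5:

♜ ♞ ♝ ♛ ♚ ♝ ♞ ♜
♟ ♟ · ♟ ♟ ♟ ♟ ♟
· · · · · · · ·
· · ♟ · · · · ·
· · · · ♙ · · ·
· · · · · · · ·
♙ ♙ ♙ ♙ · ♙ ♙ ♙
♖ ♘ ♗ ♕ ♔ ♗ ♘ ♖


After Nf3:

♜ ♞ ♝ ♛ ♚ ♝ ♞ ♜
♟ ♟ · ♟ ♟ ♟ ♟ ♟
· · · · · · · ·
· · ♟ · · · · ·
· · · · ♙ · · ·
· · · · · ♘ · ·
♙ ♙ ♙ ♙ · ♙ ♙ ♙
♖ ♘ ♗ ♕ ♔ ♗ · ♖


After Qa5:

♜ ♞ ♝ · ♚ ♝ ♞ ♜
♟ ♟ · ♟ ♟ ♟ ♟ ♟
· · · · · · · ·
♛ · ♟ · · · · ·
· · · · ♙ · · ·
· · · · · ♘ · ·
♙ ♙ ♙ ♙ · ♙ ♙ ♙
♖ ♘ ♗ ♕ ♔ ♗ · ♖


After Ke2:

♜ ♞ ♝ · ♚ ♝ ♞ ♜
♟ ♟ · ♟ ♟ ♟ ♟ ♟
· · · · · · · ·
♛ · ♟ · · · · ·
· · · · ♙ · · ·
· · · · · ♘ · ·
♙ ♙ ♙ ♙ ♔ ♙ ♙ ♙
♖ ♘ ♗ ♕ · ♗ · ♖


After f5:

♜ ♞ ♝ · ♚ ♝ ♞ ♜
♟ ♟ · ♟ ♟ · ♟ ♟
· · · · · · · ·
♛ · ♟ · · ♟ · ·
· · · · ♙ · · ·
· · · · · ♘ · ·
♙ ♙ ♙ ♙ ♔ ♙ ♙ ♙
♖ ♘ ♗ ♕ · ♗ · ♖


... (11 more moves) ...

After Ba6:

♜ ♞ · · · ♝ ♞ ♜
♟ · · ♟ ♟ ♚ · ♟
♝ · · · · · · ·
· ♟ ♟ · · ♟ · ·
· · · · ♙ ♘ ♟ ·
♘ ♙ ♛ · · · · ♙
♙ · ♙ ♙ ♔ ♙ ♙ ·
♖ · ♗ ♕ · ♗ · ♖


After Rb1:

♜ ♞ · · · ♝ ♞ ♜
♟ · · ♟ ♟ ♚ · ♟
♝ · · · · · · ·
· ♟ ♟ · · ♟ · ·
· · · · ♙ ♘ ♟ ·
♘ ♙ ♛ · · · · ♙
♙ · ♙ ♙ ♔ ♙ ♙ ·
· ♖ ♗ ♕ · ♗ · ♖



  a b c d e f g h
  ─────────────────
8│♜ ♞ · · · ♝ ♞ ♜│8
7│♟ · · ♟ ♟ ♚ · ♟│7
6│♝ · · · · · · ·│6
5│· ♟ ♟ · · ♟ · ·│5
4│· · · · ♙ ♘ ♟ ·│4
3│♘ ♙ ♛ · · · · ♙│3
2│♙ · ♙ ♙ ♔ ♙ ♙ ·│2
1│· ♖ ♗ ♕ · ♗ · ♖│1
  ─────────────────
  a b c d e f g h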